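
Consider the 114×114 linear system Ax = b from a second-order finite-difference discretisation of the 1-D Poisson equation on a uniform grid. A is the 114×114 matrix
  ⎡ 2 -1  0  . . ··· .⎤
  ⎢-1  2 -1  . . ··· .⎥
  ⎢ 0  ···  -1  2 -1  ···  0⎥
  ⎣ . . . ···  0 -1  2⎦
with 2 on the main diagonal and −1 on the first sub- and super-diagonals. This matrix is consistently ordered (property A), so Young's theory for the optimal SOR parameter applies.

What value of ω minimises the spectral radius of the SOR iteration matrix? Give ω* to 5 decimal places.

ω* = 1.94682

spectrum of D⁻¹(L+U) = {cos(kπ/115) : 1≤k≤114}; ρ_J = cos(π/115) = 0.99963.
root = sin(π/115) = 0.027315  (since 1−cos² = sin²).
Then 2/(1+√(1−ρ_J²)) = 2/(1+0.027315); ω* = 2/1.027315 = 1.94682.
[ρ_SOR] ω* − 1 = 0.94682.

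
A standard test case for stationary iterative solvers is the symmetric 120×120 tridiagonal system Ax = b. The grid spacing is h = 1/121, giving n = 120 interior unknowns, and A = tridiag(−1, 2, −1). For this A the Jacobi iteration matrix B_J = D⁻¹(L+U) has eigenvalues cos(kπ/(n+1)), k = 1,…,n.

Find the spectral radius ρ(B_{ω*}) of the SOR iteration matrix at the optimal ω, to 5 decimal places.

[ρ_J] n=120: ρ(B_J) = cos(π/(n+1)) = cos(π/121) = 0.99966.
√(1−ρ_J²) = |sin(π/121)| = 0.025961
So ω* = 2/1.025961 = 1.94939 (Young).
and ρ(B_{ω*}) = 1.94939 − 1 = 0.94939.

ρ_SOR = 0.94939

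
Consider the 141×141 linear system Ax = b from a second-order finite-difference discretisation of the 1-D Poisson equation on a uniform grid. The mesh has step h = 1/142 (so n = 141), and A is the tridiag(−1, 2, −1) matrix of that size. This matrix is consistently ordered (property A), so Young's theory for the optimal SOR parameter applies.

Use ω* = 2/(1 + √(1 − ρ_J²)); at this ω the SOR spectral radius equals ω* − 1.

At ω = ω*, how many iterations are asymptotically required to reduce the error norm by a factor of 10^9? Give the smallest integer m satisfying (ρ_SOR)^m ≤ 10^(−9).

m = 469

With n=141, ρ(Jacobi) = cos(π/142) = 0.9997553.
root = sin(π/142) = 0.0221221  (since 1−cos² = sin²).
ω* = 2/(1+0.0221221) = 1.9567134
Hence ρ(B_{ω*}) = 1.9567134 − 1 = 0.9567134.
For 9 digits: m = 9·ln10 / (−ln 0.9567134) = 20.7233/0.0442514 = 468.308; round up → m = 469.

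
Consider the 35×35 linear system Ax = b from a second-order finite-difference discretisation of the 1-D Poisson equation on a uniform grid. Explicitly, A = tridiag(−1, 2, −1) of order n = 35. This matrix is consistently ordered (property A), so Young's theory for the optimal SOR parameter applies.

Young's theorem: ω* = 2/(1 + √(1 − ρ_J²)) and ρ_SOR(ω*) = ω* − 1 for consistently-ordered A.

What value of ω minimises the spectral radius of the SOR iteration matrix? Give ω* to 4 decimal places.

With n=35, ρ(Jacobi) = cos(π/36) = 0.9962.
√(1 − cos²(π/36)) = sin(π/36) ≈ 0.08716.
ω* = 2/(1 + 0.08716) = 2/1.08716 = 1.8397.
and ρ(B_{ω*}) = 1.8397 − 1 = 0.8397.

ω* = 1.8397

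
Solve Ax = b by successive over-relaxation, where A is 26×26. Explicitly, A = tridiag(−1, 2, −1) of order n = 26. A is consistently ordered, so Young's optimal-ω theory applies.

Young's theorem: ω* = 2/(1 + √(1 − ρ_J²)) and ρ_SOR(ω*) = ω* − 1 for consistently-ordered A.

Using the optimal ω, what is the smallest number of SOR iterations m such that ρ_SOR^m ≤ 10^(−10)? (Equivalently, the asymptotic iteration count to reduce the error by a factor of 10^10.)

m = 99

spectrum of D⁻¹(L+U) = {cos(kπ/27) : 1≤k≤26}; ρ_J = cos(π/27) = 0.9932384.
√(1 − cos²(π/27)) = sin(π/27) ≈ 0.1160929.
ω* = 2/(1+0.1160929) = 1.7919655
and ρ(B_{ω*}) = 1.7919655 − 1 = 0.7919655.
(0.7919655)^m ≤ 10^{−10}  ⇒  m·ln(0.7919655) ≤ −10·ln10  ⇒  m ≥ 98.723  ⇒  m = 99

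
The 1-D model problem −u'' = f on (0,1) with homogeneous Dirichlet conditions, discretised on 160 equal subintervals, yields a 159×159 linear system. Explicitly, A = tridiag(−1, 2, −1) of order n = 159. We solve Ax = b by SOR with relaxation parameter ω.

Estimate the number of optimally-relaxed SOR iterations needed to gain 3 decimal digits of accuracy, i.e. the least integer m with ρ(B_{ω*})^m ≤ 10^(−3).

m = 176

[ρ_J] n=159: ρ(B_J) = cos(π/(n+1)) = cos(π/160) = 0.9998072.
√(1−ρ_J²) simplifies to sin(π/160) = 0.0196337.
ω* = 2/(1 + 0.0196337) = 2/1.0196337 = 1.9614887.
At ω = 1.9614887 every |λ(B_ω)| = ω−1, so ρ_SOR = 0.9614887.
m ≥ 3·ln10 / (−ln 0.9614887) = 175.893; smallest integer m = 176.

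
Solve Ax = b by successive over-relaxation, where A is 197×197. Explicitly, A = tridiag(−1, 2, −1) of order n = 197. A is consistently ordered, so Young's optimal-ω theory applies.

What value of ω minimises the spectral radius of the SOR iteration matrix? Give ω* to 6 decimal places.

ω* = 1.968764

ρ_J = max_k |cos(kπ/198)| = cos(π/198) = 0.999874
√(1−ρ_J²) = |sin(π/198)| = 0.0158660
So ω* = 2/1.0158660 = 1.968764 (Young).
ρ(B_{ω*}) = ω*−1 = 0.968764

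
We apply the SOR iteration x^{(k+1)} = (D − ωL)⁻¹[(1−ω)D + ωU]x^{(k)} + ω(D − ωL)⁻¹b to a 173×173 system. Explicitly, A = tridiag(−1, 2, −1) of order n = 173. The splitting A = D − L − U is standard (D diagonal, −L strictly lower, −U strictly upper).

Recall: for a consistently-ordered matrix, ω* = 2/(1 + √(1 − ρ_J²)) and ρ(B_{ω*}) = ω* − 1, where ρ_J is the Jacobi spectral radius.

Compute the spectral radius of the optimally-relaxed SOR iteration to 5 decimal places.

ρ_SOR = 0.96453

spectrum of D⁻¹(L+U) = {cos(kπ/174) : 1≤k≤173}; ρ_J = cos(π/174) = 0.99984.
1 − cos²(π/174) = sin²(π/174) ⇒ √(1−ρ_J²) = sin(π/174) = 0.018054.
Young: ω* = 2/(1+√(1−ρ_J²)) = 2/(1+0.018054) = 2/1.018054 = 1.96453.
ρ(B_{ω*}) = ω*−1 = 0.96453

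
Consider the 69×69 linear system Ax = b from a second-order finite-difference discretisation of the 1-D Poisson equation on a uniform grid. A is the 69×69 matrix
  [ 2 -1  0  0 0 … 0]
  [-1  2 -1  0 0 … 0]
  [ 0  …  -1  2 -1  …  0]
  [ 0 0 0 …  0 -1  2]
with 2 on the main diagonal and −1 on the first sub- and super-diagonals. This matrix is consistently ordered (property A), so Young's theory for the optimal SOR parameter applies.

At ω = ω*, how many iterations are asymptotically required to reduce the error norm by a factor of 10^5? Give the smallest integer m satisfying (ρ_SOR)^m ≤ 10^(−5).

½·tridiag(1,0,1) at n=69: λ_k = cos(kπ/70); max |λ| at k=1 ⇒ ρ_J = cos(π/70) ≈ 0.9989931.
√(1−ρ_J²) = |sin(π/70)| = 0.0448648
ω* = 2/(1 + 0.0448648) = 2/1.0448648 = 1.9141232.
ρ_SOR = ω* − 1 = 1.9141232 − 1 = 0.9141232.
ρ_SOR^m ≤ 10^(−5) ⇔ m ≥ 5·ln10/(−ln 0.9141232) = 11.5129/0.0897899 = 128.220; m = ⌈128.220⌉ = 129.

m = 129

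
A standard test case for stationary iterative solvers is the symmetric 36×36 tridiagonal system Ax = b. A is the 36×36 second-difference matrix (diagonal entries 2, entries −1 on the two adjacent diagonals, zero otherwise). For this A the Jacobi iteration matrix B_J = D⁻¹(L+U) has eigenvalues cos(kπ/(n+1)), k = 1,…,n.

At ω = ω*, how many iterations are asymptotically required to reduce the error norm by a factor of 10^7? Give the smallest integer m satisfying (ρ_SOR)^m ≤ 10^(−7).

ρ_J = max_k |cos(kπ/37)| = cos(π/37) = 0.9963975
1 − cos²(π/37) = sin²(π/37) ⇒ √(1−ρ_J²) = sin(π/37) = 0.0848059.
ω* = 2 / (1 + 0.0848059) = 2 / 1.0848059 ≈ 1.8436478.
and ρ(B_{ω*}) = 1.8436478 − 1 = 0.8436478.
m ≥ 7·ln10 / (−ln 0.8436478) = 94.801; smallest integer m = 95.

m = 95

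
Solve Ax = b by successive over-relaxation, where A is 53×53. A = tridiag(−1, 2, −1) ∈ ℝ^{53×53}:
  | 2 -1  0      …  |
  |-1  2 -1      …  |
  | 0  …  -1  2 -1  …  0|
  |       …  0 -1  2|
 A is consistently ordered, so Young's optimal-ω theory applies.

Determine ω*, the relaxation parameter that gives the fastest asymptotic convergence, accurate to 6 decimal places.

B_J for the 53×53 system has eigenvalues cos(kπ/54); ρ_J = cos(π/54) = 0.998308.
1 − cos²(π/54) = sin²(π/54) ⇒ √(1−ρ_J²) = sin(π/54) = 0.0581448.
ω* = 2 / (1 + 0.0581448) = 2 / 1.0581448 ≈ 1.890100.
ρ_SOR = ω* − 1 ≈ 0.890100.

ω* = 1.890100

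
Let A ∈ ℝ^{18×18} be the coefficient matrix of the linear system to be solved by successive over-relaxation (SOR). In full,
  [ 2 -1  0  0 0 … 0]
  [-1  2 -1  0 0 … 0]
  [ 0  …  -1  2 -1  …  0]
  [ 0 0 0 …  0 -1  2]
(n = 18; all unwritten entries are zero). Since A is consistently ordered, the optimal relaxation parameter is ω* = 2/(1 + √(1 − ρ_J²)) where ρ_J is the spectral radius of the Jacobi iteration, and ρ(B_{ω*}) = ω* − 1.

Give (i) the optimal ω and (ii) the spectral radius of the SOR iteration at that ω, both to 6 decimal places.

ω* = 1.717336, ρ_SOR = 0.717336

½·tridiag(1,0,1) at n=18: λ_k = cos(kπ/19); max |λ| at k=1 ⇒ ρ_J = cos(π/19) ≈ 0.986361.
√(1−ρ_J²) = |sin(π/19)| = 0.1645946
ω* = 2/(1+0.1645946) = 1.717336
ρ_SOR = ω* − 1 ≈ 0.717336.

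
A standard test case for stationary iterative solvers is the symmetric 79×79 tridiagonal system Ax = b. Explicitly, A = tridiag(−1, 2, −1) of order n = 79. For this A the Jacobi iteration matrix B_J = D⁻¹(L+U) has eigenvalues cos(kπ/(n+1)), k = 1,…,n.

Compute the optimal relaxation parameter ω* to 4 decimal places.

spectrum of D⁻¹(L+U) = {cos(kπ/80) : 1≤k≤79}; ρ_J = cos(π/80) = 0.9992.
√(1−ρ_J²) = |sin(π/80)| = 0.03926
Young: ω* = 2/(1+√(1−ρ_J²)) = 2/(1+0.03926) = 2/1.03926 = 1.9244.
ρ_SOR = ω* − 1 ≈ 0.9244.

ω* = 1.9244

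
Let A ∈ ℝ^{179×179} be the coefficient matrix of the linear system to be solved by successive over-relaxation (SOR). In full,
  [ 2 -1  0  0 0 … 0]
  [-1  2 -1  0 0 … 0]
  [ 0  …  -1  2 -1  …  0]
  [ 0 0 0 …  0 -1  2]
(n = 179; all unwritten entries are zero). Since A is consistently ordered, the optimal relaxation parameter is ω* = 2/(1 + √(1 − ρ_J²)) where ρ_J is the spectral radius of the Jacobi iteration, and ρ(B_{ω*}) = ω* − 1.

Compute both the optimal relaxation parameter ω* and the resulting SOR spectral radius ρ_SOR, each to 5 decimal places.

n=179: λ(B_J) = 1 − λ(A)/2 = cos(kπ/180); k=1 gives ρ_J = 0.99985.
√(1 − cos²(π/180)) = sin(π/180) ≈ 0.017452.
[ω*] 2 ÷ (1 + 0.017452) = 2 ÷ 1.017452 = 1.96569.
ρ_SOR = ω* − 1 ≈ 0.96569.

ω* = 1.96569, ρ_SOR = 0.96569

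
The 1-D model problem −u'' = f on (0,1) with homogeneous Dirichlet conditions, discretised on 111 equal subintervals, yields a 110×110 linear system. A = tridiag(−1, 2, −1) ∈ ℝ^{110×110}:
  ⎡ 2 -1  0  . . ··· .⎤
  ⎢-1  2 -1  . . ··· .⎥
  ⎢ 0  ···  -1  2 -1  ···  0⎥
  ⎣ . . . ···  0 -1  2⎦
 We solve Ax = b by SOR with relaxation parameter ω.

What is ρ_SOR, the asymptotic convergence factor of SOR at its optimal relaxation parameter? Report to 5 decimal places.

½·tridiag(1,0,1) at n=110: λ_k = cos(kπ/111); max |λ| at k=1 ⇒ ρ_J = cos(π/111) ≈ 0.99960.
1 − cos²(π/111) = sin²(π/111) ⇒ √(1−ρ_J²) = sin(π/111) = 0.028299.
[ω*] 2 ÷ (1 + 0.028299) = 2 ÷ 1.028299 = 1.94496.
At ω = 1.94496 every |λ(B_ω)| = ω−1, so ρ_SOR = 0.94496.

ρ_SOR = 0.94496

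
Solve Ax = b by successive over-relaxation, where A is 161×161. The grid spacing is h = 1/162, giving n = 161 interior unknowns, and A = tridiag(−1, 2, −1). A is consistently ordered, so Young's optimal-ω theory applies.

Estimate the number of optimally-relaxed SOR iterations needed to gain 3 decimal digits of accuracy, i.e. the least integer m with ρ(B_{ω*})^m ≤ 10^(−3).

m = 179

n=161: λ(B_J) = 1 − λ(A)/2 = cos(kπ/162); k=1 gives ρ_J = 0.9998120.
root = sin(π/162) = 0.0193913  (since 1−cos² = sin²).
So ω* = 2/1.0193913 = 1.9619551 (Young).
ρ_SOR = ω* − 1 = 1.9619551 − 1 = 0.9619551.
Need (0.9619551)^m ≤ 10^(−3): m ≥ 3·ln10/|ln 0.9619551| = 6.90776/0.0387875 = 178.092 ⇒ m = 179.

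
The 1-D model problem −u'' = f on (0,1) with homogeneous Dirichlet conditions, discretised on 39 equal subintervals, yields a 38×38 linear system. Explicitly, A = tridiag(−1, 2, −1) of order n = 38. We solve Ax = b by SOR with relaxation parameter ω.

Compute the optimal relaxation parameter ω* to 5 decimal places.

ρ_J = max_k |cos(kπ/39)| = cos(π/39) = 0.99676
√(1−ρ_J²) = |sin(π/39)| = 0.080467
ω* = 2 / (1 + 0.080467) = 2 / 1.080467 ≈ 1.85105.
and ρ(B_{ω*}) = 1.85105 − 1 = 0.85105.

ω* = 1.85105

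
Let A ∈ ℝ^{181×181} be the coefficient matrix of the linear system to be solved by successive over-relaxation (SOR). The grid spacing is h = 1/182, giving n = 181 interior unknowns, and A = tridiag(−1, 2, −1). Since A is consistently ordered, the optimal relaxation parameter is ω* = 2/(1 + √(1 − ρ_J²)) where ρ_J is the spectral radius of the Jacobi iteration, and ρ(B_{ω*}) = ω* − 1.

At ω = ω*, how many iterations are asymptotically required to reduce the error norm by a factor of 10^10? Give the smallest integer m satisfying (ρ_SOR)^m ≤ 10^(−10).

m = 667

ρ_J = max_k |cos(kπ/182)| = cos(π/182) = 0.9998510
root = sin(π/182) = 0.0172606  (since 1−cos² = sin²).
Young: ω* = 2/(1+√(1−ρ_J²)) = 2/(1+0.0172606) = 2/1.0172606 = 1.9660645.
ρ(B_{ω*}) = ω*−1 = 0.9660645
10·ln10 = 23.0259; −ln(0.9660645) = 0.0345247; m = ⌈23.0259/0.0345247⌉ = ⌈666.940⌉ = 667.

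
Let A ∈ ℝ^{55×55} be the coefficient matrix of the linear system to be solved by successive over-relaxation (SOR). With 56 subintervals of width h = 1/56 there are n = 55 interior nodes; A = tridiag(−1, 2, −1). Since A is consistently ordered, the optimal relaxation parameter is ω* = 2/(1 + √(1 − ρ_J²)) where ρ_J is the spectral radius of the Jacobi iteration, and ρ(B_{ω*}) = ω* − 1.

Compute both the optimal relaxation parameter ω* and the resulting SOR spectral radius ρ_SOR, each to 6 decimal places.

ω* = 1.893813, ρ_SOR = 0.893813

n=55: λ(B_J) = 1 − λ(A)/2 = cos(kπ/56); k=1 gives ρ_J = 0.998427.
1 − cos²(π/56) = sin²(π/56) ⇒ √(1−ρ_J²) = sin(π/56) = 0.0560704.
[ω*] 2 ÷ (1 + 0.0560704) = 2 ÷ 1.0560704 = 1.893813.
ρ_SOR = ω* − 1 ≈ 0.893813.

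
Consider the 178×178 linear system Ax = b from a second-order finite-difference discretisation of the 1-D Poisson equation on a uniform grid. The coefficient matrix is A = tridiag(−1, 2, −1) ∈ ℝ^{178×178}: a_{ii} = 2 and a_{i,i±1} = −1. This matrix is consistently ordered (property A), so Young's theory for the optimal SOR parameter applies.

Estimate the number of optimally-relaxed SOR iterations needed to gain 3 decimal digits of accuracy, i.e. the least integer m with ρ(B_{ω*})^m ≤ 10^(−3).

m = 197

n=178: λ(B_J) = 1 − λ(A)/2 = cos(kπ/179); k=1 gives ρ_J = 0.9998460.
root = sin(π/179) = 0.0175499  (since 1−cos² = sin²).
[ω*] 2 ÷ (1 + 0.0175499) = 2 ÷ 1.0175499 = 1.9655056.
Hence ρ(B_{ω*}) = 1.9655056 − 1 = 0.9655056.
(0.9655056)^m ≤ 10^{−3}  ⇒  m·ln(0.9655056) ≤ −3·ln10  ⇒  m ≥ 196.783  ⇒  m = 197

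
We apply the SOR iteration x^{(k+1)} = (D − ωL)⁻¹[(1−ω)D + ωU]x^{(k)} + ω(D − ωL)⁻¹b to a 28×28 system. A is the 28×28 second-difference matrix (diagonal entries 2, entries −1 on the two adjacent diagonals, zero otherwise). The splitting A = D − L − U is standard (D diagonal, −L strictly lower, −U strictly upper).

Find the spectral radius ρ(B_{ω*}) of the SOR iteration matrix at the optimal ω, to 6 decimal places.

½·tridiag(1,0,1) at n=28: λ_k = cos(kπ/29); max |λ| at k=1 ⇒ ρ_J = cos(π/29) ≈ 0.994138.
√(1−ρ_J²) simplifies to sin(π/29) = 0.1081190.
Then 2/(1+√(1−ρ_J²)) = 2/(1+0.1081190); ω* = 2/1.1081190 = 1.804860.
Hence ρ(B_{ω*}) = 1.804860 − 1 = 0.804860.

ρ_SOR = 0.804860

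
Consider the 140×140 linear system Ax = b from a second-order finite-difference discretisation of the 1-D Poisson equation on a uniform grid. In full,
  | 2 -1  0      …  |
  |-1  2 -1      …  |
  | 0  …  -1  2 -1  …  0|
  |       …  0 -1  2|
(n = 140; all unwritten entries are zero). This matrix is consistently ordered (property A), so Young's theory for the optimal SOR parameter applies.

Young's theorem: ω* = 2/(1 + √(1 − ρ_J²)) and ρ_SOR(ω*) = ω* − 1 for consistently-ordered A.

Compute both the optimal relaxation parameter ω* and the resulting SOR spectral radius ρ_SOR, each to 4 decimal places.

ω* = 1.9564, ρ_SOR = 0.9564

½·tridiag(1,0,1) at n=140: λ_k = cos(kπ/141); max |λ| at k=1 ⇒ ρ_J = cos(π/141) ≈ 0.9998.
√(1 − cos²(π/141)) = sin(π/141) ≈ 0.02228.
ω* = 2/(1+0.02228) = 1.9564
ρ_SOR = ω* − 1 = 1.9564 − 1 = 0.9564.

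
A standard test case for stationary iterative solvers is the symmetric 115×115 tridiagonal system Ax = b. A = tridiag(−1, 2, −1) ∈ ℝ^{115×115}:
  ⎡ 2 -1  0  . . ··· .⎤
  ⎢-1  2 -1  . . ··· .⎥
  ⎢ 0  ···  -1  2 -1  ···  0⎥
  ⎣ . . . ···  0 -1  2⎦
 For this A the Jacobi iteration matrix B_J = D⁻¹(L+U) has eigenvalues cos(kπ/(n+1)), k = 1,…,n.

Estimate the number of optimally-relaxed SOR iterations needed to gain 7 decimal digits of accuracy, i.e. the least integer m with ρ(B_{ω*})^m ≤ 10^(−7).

spectrum of D⁻¹(L+U) = {cos(kπ/116) : 1≤k≤115}; ρ_J = cos(π/116) = 0.9996333.
1 − cos²(π/116) = sin²(π/116) ⇒ √(1−ρ_J²) = sin(π/116) = 0.0270794.
Then 2/(1+√(1−ρ_J²)) = 2/(1+0.0270794); ω* = 2/1.0270794 = 1.9472691.
ρ_SOR = ω* − 1 = 1.9472691 − 1 = 0.9472691.
m ≥ 7·ln10 / (−ln 0.9472691) = 297.535; smallest integer m = 298.

m = 298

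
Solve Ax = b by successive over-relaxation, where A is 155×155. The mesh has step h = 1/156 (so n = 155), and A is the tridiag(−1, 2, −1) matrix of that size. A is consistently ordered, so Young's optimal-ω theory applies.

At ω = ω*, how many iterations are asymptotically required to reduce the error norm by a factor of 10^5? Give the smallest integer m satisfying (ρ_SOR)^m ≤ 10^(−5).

n=155: λ(B_J) = 1 − λ(A)/2 = cos(kπ/156); k=1 gives ρ_J = 0.9997972.
root = sin(π/156) = 0.0201371  (since 1−cos² = sin²).
ω* = 2 / (1 + 0.0201371) = 2 / 1.0201371 ≈ 1.9605208.
At ω = 1.9605208 every |λ(B_ω)| = ω−1, so ρ_SOR = 0.9605208.
For 5 digits: m = 5·ln10 / (−ln 0.9605208) = 11.5129/0.0402796 = 285.825; round up → m = 286.

m = 286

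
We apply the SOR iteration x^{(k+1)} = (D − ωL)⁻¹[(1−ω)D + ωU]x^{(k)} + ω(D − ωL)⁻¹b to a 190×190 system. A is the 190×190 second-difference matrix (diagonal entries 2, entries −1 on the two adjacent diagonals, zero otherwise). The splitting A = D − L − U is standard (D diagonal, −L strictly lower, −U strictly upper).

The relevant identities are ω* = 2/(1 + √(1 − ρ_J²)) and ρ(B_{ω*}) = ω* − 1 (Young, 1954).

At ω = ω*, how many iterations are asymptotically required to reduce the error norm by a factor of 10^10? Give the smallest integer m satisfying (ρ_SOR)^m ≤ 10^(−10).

m = 700

With n=190, ρ(Jacobi) = cos(π/191) = 0.9998647.
√(1−ρ_J²) simplifies to sin(π/191) = 0.0164474.
Young: ω* = 2/(1+√(1−ρ_J²)) = 2/(1+0.0164474) = 2/1.0164474 = 1.9676375.
and ρ(B_{ω*}) = 1.9676375 − 1 = 0.9676375.
10·ln10 = 23.0259; −ln(0.9676375) = 0.0328977; m = ⌈23.0259/0.0328977⌉ = ⌈699.924⌉ = 700.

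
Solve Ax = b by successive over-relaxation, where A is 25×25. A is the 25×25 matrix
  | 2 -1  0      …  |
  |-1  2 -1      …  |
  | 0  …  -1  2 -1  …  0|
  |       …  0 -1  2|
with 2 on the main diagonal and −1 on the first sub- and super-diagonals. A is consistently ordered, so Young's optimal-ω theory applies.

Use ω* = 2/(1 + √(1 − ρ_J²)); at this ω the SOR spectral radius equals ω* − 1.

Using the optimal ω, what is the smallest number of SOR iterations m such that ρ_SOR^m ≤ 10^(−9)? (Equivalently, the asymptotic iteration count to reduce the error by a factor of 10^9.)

m = 86

ρ_J = max_k |cos(kπ/26)| = cos(π/26) = 0.9927089
1 − cos²(π/26) = sin²(π/26) ⇒ √(1−ρ_J²) = sin(π/26) = 0.1205367.
[ω*] 2 ÷ (1 + 0.1205367) = 2 ÷ 1.1205367 = 1.7848590.
[ρ_SOR] ω* − 1 = 0.7848590.
ρ_SOR^m ≤ 10^(−9) ⇔ m ≥ 9·ln10/(−ln 0.7848590) = 20.7233/0.242251 = 85.545; m = ⌈85.545⌉ = 86.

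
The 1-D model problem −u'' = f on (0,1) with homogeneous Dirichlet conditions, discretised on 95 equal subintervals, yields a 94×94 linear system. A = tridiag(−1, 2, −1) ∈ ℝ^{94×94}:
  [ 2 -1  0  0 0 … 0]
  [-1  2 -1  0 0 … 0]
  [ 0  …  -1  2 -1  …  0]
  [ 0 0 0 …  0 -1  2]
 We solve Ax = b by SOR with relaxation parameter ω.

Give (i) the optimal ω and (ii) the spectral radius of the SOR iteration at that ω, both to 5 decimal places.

B_J for the 94×94 system has eigenvalues cos(kπ/95); ρ_J = cos(π/95) = 0.99945.
√(1 − cos²(π/95)) = sin(π/95) ≈ 0.033063.
ω* = 2 / (1 + 0.033063) = 2 / 1.033063 ≈ 1.93599.
[ρ_SOR] ω* − 1 = 0.93599.

ω* = 1.93599, ρ_SOR = 0.93599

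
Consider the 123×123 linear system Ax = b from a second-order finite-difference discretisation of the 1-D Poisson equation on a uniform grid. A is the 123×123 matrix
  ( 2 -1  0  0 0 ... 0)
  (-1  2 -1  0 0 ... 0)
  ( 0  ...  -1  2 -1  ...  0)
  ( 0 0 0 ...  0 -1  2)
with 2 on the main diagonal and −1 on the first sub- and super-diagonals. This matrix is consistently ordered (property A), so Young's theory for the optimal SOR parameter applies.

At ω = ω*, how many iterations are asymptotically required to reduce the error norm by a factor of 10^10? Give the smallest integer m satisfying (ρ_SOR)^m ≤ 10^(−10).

n=123: λ(B_J) = 1 − λ(A)/2 = cos(kπ/124); k=1 gives ρ_J = 0.9996791.
√(1 − cos²(π/124)) = sin(π/124) ≈ 0.0253327.
[ω*] 2 ÷ (1 + 0.0253327) = 2 ÷ 1.0253327 = 1.9505864.
Hence ρ(B_{ω*}) = 1.9505864 − 1 = 0.9505864.
Need (0.9505864)^m ≤ 10^(−10): m ≥ 10·ln10/|ln 0.9505864| = 23.0259/0.0506762 = 454.373 ⇒ m = 455.

m = 455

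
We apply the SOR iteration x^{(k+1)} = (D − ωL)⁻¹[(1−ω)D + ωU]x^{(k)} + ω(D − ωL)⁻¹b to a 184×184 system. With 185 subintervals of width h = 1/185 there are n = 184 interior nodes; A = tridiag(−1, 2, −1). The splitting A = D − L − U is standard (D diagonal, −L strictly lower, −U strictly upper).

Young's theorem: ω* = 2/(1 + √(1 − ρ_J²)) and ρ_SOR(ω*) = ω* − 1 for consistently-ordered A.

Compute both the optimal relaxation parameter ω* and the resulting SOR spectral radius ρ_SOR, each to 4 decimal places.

ω* = 1.9666, ρ_SOR = 0.9666

½·tridiag(1,0,1) at n=184: λ_k = cos(kπ/185); max |λ| at k=1 ⇒ ρ_J = cos(π/185) ≈ 0.9999.
√(1−ρ_J²) = |sin(π/185)| = 0.01698
Young: ω* = 2/(1+√(1−ρ_J²)) = 2/(1+0.01698) = 2/1.01698 = 1.9666.
ρ_SOR = ω* − 1 = 1.9666 − 1 = 0.9666.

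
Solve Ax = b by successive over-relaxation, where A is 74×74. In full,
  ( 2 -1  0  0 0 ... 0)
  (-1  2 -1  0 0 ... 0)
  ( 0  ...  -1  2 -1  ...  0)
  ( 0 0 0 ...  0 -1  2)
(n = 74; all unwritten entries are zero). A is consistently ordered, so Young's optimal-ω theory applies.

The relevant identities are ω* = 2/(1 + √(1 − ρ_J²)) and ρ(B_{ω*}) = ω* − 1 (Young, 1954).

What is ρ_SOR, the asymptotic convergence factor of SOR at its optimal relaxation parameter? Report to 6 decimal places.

ρ_J = max_k |cos(kπ/75)| = cos(π/75) = 0.999123
√(1 − cos²(π/75)) = sin(π/75) ≈ 0.0418757.
ω* = 2/(1 + 0.0418757) = 2/1.0418757 = 1.919615.
Hence ρ(B_{ω*}) = 1.919615 − 1 = 0.919615.

ρ_SOR = 0.919615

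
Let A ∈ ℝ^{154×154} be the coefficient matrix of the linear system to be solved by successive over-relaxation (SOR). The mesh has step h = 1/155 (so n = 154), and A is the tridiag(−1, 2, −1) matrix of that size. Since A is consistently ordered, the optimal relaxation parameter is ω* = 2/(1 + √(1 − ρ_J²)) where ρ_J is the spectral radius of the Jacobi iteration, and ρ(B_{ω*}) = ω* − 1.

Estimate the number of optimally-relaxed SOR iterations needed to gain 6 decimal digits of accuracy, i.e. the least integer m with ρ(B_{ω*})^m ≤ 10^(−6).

m = 341

ρ_J = max_k |cos(kπ/155)| = cos(π/155) = 0.9997946
1 − cos²(π/155) = sin²(π/155) ⇒ √(1−ρ_J²) = sin(π/155) = 0.0202670.
ω* = 2 / (1 + 0.0202670) = 2 / 1.0202670 ≈ 1.9602712.
Hence ρ(B_{ω*}) = 1.9602712 − 1 = 0.9602712.
For 6 digits: m = 6·ln10 / (−ln 0.9602712) = 13.8155/0.0405395 = 340.791; round up → m = 341.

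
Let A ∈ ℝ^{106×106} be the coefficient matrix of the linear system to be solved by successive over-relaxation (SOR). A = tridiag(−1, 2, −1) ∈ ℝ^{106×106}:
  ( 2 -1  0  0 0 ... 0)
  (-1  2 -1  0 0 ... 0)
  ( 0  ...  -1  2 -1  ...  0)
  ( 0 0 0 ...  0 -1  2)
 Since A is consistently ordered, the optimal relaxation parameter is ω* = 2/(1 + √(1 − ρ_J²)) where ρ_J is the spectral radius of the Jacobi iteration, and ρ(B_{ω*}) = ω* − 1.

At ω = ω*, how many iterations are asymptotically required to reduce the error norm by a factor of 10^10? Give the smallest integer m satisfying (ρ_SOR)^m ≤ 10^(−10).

B_J for the 106×106 system has eigenvalues cos(kπ/107); ρ_J = cos(π/107) = 0.9995690.
√(1−ρ_J²) simplifies to sin(π/107) = 0.0293565.
ω* = 2/(1+0.0293565) = 1.9429615
[ρ_SOR] ω* − 1 = 0.9429615.
10·ln10 = 23.0259; −ln(0.9429615) = 0.0587298; m = ⌈23.0259/0.0587298⌉ = ⌈392.065⌉ = 393.

m = 393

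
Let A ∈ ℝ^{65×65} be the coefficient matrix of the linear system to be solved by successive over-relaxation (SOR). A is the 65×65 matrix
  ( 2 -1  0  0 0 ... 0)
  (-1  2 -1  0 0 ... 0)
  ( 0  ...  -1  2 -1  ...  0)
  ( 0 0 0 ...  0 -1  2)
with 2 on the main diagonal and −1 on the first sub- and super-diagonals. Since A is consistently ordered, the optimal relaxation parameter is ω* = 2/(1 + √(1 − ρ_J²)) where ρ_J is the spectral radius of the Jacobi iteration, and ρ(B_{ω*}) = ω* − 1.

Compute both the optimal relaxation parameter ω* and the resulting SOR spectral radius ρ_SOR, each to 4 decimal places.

n=65: λ(B_J) = 1 − λ(A)/2 = cos(kπ/66); k=1 gives ρ_J = 0.9989.
√(1−ρ_J²) simplifies to sin(π/66) = 0.04758.
Young: ω* = 2/(1+√(1−ρ_J²)) = 2/(1+0.04758) = 2/1.04758 = 1.9092.
ρ_SOR = ω* − 1 = 1.9092 − 1 = 0.9092.

ω* = 1.9092, ρ_SOR = 0.9092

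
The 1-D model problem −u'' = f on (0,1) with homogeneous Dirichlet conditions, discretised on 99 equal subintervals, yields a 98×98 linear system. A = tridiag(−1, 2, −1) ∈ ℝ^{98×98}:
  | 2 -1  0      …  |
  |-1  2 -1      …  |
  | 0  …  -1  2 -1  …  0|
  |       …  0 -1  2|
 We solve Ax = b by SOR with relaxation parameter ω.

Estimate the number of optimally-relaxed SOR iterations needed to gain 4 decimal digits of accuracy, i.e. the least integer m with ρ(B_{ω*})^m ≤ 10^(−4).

m = 146

[ρ_J] n=98: ρ(B_J) = cos(π/(n+1)) = cos(π/99) = 0.9994965.
root = sin(π/99) = 0.0317279  (since 1−cos² = sin²).
ω* = 2/(1+0.0317279) = 1.9384956
ρ(B_{ω*}) = ω*−1 = 0.9384956
Need (0.9384956)^m ≤ 10^(−4): m ≥ 4·ln10/|ln 0.9384956| = 9.21034/0.0634771 = 145.097 ⇒ m = 146.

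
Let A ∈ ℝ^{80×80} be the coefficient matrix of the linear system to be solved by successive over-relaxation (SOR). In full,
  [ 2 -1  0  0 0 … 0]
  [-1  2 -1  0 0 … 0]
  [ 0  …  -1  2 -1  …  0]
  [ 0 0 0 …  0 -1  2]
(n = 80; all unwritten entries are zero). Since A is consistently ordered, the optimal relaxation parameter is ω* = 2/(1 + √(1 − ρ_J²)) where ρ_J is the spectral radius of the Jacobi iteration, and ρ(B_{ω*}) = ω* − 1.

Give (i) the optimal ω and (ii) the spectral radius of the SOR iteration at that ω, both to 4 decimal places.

ω* = 1.9253, ρ_SOR = 0.9253

With n=80, ρ(Jacobi) = cos(π/81) = 0.9992.
√(1 − cos²(π/81)) = sin(π/81) ≈ 0.03878.
ω* = 2 / (1 + 0.03878) = 2 / 1.03878 ≈ 1.9253.
[ρ_SOR] ω* − 1 = 0.9253.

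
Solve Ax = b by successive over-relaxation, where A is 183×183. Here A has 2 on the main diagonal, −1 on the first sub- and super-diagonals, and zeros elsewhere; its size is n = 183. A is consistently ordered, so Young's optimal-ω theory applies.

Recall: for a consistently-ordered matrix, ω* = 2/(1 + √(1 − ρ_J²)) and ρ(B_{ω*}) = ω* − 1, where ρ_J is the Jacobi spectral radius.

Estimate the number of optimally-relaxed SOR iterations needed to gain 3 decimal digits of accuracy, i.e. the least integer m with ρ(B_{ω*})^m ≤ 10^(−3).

B_J for the 183×183 system has eigenvalues cos(kπ/184); ρ_J = cos(π/184) = 0.9998542.
1 − cos²(π/184) = sin²(π/184) ⇒ √(1−ρ_J²) = sin(π/184) = 0.0170730.
ω* = 2/(1+0.0170730) = 1.9664272
[ρ_SOR] ω* − 1 = 0.9664272.
(0.9664272)^m ≤ 10^{−3}  ⇒  m·ln(0.9664272) ≤ −3·ln10  ⇒  m ≥ 202.281  ⇒  m = 203

m = 203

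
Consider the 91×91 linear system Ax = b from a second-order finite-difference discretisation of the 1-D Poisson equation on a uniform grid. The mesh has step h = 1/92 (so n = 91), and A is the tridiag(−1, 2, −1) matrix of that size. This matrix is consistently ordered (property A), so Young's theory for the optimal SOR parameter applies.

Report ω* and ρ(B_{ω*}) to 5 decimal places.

ω* = 1.93397, ρ_SOR = 0.93397

[ρ_J] n=91: ρ(B_J) = cos(π/(n+1)) = cos(π/92) = 0.99942.
1 − cos²(π/92) = sin²(π/92) ⇒ √(1−ρ_J²) = sin(π/92) = 0.034141.
ω* = 2/(1 + 0.034141) = 2/1.034141 = 1.93397.
[ρ_SOR] ω* − 1 = 0.93397.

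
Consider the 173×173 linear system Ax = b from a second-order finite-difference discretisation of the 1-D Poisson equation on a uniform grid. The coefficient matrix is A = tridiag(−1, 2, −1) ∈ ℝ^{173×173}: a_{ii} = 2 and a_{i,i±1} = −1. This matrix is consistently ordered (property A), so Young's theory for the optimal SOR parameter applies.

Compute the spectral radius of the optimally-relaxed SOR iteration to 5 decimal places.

n=173: λ(B_J) = 1 − λ(A)/2 = cos(kπ/174); k=1 gives ρ_J = 0.99984.
√(1−ρ_J²) = |sin(π/174)| = 0.018054
[ω*] 2 ÷ (1 + 0.018054) = 2 ÷ 1.018054 = 1.96453.
ρ_SOR = ω* − 1 ≈ 0.96453.

ρ_SOR = 0.96453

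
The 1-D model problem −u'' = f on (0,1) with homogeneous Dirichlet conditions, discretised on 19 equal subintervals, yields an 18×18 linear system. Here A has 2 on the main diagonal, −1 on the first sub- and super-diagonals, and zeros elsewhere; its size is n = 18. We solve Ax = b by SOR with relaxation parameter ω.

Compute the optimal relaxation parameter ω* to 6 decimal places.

ω* = 1.717336

½·tridiag(1,0,1) at n=18: λ_k = cos(kπ/19); max |λ| at k=1 ⇒ ρ_J = cos(π/19) ≈ 0.986361.
root = sin(π/19) = 0.1645946  (since 1−cos² = sin²).
[ω*] 2 ÷ (1 + 0.1645946) = 2 ÷ 1.1645946 = 1.717336.
ρ(B_{ω*}) = ω*−1 = 0.717336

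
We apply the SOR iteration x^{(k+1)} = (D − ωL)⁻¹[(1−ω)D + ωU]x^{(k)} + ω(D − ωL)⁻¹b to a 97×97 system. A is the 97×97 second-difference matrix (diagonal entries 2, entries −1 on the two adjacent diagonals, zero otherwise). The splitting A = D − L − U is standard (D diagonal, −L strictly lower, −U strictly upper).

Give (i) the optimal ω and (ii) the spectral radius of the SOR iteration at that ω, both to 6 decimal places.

ω* = 1.937888, ρ_SOR = 0.937888

[ρ_J] n=97: ρ(B_J) = cos(π/(n+1)) = cos(π/98) = 0.999486.
√(1 − cos²(π/98)) = sin(π/98) ≈ 0.0320516.
[ω*] 2 ÷ (1 + 0.0320516) = 2 ÷ 1.0320516 = 1.937888.
ρ(B_{ω*}) = ω*−1 = 0.937888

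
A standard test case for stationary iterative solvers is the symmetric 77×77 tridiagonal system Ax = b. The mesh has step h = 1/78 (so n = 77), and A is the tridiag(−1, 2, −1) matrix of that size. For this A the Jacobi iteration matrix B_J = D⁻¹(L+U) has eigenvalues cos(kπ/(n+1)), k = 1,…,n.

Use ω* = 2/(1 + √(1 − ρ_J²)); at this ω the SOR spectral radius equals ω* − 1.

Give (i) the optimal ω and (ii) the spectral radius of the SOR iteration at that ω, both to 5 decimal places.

n=77: λ(B_J) = 1 − λ(A)/2 = cos(kπ/78); k=1 gives ρ_J = 0.99919.
√(1 − cos²(π/78)) = sin(π/78) ≈ 0.040266.
ω* = 2/(1+0.040266) = 1.92259
Hence ρ(B_{ω*}) = 1.92259 − 1 = 0.92259.

ω* = 1.92259, ρ_SOR = 0.92259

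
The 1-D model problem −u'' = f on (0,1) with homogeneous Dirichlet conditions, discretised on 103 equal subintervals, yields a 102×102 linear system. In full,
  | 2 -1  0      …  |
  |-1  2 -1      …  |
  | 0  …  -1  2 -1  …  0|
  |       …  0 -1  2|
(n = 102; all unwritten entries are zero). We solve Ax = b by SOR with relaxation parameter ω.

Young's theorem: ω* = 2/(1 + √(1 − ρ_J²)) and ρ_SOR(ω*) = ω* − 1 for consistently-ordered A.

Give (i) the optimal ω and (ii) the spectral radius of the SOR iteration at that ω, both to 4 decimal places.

ω* = 1.9408, ρ_SOR = 0.9408

ρ_J = max_k |cos(kπ/103)| = cos(π/103) = 0.9995
1 − cos²(π/103) = sin²(π/103) ⇒ √(1−ρ_J²) = sin(π/103) = 0.03050.
ω* = 2/(1+0.03050) = 1.9408
Hence ρ(B_{ω*}) = 1.9408 − 1 = 0.9408.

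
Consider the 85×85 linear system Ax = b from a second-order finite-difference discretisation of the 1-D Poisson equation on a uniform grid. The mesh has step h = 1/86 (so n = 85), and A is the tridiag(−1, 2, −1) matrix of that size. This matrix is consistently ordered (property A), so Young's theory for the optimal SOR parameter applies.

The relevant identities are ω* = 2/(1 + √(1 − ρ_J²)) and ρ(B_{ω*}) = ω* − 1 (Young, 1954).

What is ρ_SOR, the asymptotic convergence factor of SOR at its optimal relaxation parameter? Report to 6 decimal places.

ρ_SOR = 0.929530

n=85: λ(B_J) = 1 − λ(A)/2 = cos(kπ/86); k=1 gives ρ_J = 0.999333.
√(1−ρ_J²) simplifies to sin(π/86) = 0.0365220.
ω* = 2 / (1 + 0.0365220) = 2 / 1.0365220 ≈ 1.929530.
[ρ_SOR] ω* − 1 = 0.929530.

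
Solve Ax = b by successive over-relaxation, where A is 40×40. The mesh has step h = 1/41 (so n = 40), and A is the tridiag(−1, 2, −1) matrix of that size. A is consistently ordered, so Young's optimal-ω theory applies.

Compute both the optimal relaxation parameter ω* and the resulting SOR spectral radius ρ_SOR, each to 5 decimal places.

ω* = 1.85779, ρ_SOR = 0.85779

With n=40, ρ(Jacobi) = cos(π/41) = 0.99707.
root = sin(π/41) = 0.076549  (since 1−cos² = sin²).
ω* = 2/(1 + 0.076549) = 2/1.076549 = 1.85779.
At ω = 1.85779 every |λ(B_ω)| = ω−1, so ρ_SOR = 0.85779.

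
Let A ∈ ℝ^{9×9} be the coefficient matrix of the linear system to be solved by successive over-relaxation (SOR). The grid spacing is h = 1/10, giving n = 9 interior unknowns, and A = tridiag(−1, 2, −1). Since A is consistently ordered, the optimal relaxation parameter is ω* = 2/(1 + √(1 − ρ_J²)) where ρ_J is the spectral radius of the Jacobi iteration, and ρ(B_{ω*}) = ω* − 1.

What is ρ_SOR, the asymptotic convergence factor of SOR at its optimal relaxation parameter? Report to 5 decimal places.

n=9: λ(B_J) = 1 − λ(A)/2 = cos(kπ/10); k=1 gives ρ_J = 0.95106.
√(1−ρ_J²) simplifies to sin(π/10) = 0.309017.
ω* = 2 / (1 + 0.309017) = 2 / 1.309017 ≈ 1.52786.
and ρ(B_{ω*}) = 1.52786 − 1 = 0.52786.

ρ_SOR = 0.52786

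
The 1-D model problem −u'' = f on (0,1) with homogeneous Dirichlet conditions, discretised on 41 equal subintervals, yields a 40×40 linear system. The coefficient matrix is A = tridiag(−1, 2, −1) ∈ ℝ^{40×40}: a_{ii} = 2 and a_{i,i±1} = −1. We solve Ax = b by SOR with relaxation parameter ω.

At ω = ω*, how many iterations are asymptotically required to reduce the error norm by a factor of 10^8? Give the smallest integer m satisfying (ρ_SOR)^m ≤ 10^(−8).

m = 121

spectrum of D⁻¹(L+U) = {cos(kπ/41) : 1≤k≤40}; ρ_J = cos(π/41) = 0.9970658.
√(1 − cos²(π/41)) = sin(π/41) ≈ 0.0765493.
Young: ω* = 2/(1+√(1−ρ_J²)) = 2/(1+0.0765493) = 2/1.0765493 = 1.8577877.
ρ_SOR = ω* − 1 ≈ 0.8577877.
m ≥ 8·ln10 / (−ln 0.8577877) = 120.084; smallest integer m = 121.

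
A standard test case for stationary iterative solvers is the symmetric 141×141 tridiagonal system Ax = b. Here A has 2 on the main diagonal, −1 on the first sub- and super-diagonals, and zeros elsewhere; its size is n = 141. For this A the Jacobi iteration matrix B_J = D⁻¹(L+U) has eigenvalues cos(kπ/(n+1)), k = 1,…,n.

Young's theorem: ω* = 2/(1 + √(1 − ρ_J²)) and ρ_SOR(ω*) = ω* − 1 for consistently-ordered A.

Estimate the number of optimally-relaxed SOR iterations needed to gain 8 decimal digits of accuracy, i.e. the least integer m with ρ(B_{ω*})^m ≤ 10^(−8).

m = 417

½·tridiag(1,0,1) at n=141: λ_k = cos(kπ/142); max |λ| at k=1 ⇒ ρ_J = cos(π/142) ≈ 0.9997553.
1 − cos²(π/142) = sin²(π/142) ⇒ √(1−ρ_J²) = sin(π/142) = 0.0221221.
Young: ω* = 2/(1+√(1−ρ_J²)) = 2/(1+0.0221221) = 2/1.0221221 = 1.9567134.
and ρ(B_{ω*}) = 1.9567134 − 1 = 0.9567134.
Need (0.9567134)^m ≤ 10^(−8): m ≥ 8·ln10/|ln 0.9567134| = 18.4207/0.0442514 = 416.274 ⇒ m = 417.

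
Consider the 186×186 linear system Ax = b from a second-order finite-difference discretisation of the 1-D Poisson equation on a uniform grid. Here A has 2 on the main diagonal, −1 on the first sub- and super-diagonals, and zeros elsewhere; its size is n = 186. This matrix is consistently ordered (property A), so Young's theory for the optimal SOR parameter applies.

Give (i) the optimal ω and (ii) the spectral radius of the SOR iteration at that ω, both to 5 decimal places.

ω* = 1.96696, ρ_SOR = 0.96696

[ρ_J] n=186: ρ(B_J) = cos(π/(n+1)) = cos(π/187) = 0.99986.
√(1−ρ_J²) simplifies to sin(π/187) = 0.016799.
So ω* = 2/1.016799 = 1.96696 (Young).
ρ_SOR = ω* − 1 = 1.96696 − 1 = 0.96696.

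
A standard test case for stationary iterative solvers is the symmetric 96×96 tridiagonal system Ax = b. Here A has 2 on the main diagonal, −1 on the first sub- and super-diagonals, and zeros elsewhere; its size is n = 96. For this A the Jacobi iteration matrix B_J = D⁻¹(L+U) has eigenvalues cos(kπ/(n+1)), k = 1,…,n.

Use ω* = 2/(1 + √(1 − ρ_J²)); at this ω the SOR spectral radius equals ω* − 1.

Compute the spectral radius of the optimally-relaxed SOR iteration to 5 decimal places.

B_J for the 96×96 system has eigenvalues cos(kπ/97); ρ_J = cos(π/97) = 0.99948.
1 − cos²(π/97) = sin²(π/97) ⇒ √(1−ρ_J²) = sin(π/97) = 0.032382.
[ω*] 2 ÷ (1 + 0.032382) = 2 ÷ 1.032382 = 1.93727.
ρ_SOR = ω* − 1 ≈ 0.93727.

ρ_SOR = 0.93727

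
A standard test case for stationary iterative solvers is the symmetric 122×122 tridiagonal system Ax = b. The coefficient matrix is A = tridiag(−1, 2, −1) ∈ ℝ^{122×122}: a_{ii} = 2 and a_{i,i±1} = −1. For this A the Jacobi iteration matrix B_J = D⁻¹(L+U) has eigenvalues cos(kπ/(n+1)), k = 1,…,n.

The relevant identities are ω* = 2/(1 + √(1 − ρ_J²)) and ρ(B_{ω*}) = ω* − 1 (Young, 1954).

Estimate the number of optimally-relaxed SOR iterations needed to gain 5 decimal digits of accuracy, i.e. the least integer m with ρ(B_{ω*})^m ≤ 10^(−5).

B_J for the 122×122 system has eigenvalues cos(kπ/123); ρ_J = cos(π/123) = 0.9996738.
√(1 − cos²(π/123)) = sin(π/123) ≈ 0.0255386.
Young: ω* = 2/(1+√(1−ρ_J²)) = 2/(1+0.0255386) = 2/1.0255386 = 1.9501948.
ρ_SOR = ω* − 1 ≈ 0.9501948.
(0.9501948)^m ≤ 10^{−5}  ⇒  m·ln(0.9501948) ≤ −5·ln10  ⇒  m ≥ 225.353  ⇒  m = 226

m = 226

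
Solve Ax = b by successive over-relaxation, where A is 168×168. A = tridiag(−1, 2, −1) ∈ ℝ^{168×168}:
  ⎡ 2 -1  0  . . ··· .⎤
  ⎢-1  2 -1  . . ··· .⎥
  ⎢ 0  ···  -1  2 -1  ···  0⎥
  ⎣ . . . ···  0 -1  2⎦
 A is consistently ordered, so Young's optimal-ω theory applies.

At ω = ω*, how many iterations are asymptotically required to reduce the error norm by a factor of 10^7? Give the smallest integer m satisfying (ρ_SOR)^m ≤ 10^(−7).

m = 434

spectrum of D⁻¹(L+U) = {cos(kπ/169) : 1≤k≤168}; ρ_J = cos(π/169) = 0.9998272.
√(1−ρ_J²) simplifies to sin(π/169) = 0.0185882.
ω* = 2/(1+0.0185882) = 1.9635020
ρ_SOR = ω* − 1 = 1.9635020 − 1 = 0.9635020.
Need (0.9635020)^m ≤ 10^(−7): m ≥ 7·ln10/|ln 0.9635020| = 16.1181/0.0371807 = 433.507 ⇒ m = 434.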